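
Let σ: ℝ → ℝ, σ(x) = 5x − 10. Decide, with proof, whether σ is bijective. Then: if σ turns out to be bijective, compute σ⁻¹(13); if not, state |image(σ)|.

23/5

Suppose σ(u) = σ(v). Then 5u − 10 = 5v − 10, therefore 5u = 5v, thus u = v.
For any y ∈ ℝ, x = (y + 10)/5 satisfies σ(x) = y.
Hence σ is bijective.
Since σ is bijective, we compute σ⁻¹(13) = (13 + 10)/5 = 23/5.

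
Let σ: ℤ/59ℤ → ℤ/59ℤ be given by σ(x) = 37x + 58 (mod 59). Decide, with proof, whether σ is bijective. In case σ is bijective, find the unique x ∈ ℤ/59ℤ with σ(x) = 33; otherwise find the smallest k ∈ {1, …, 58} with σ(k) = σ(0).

36

By definition, σ is injective if σ(u) = σ(v) implies u = v.
If σ(u) = σ(v), then 37u ≡ 37v (mod 59). Because gcd(37, 59) = 1, we may cancel 37 to get u ≡ v (mod 59).
We now compute 37⁻¹ mod 59 explicitly. Euclid's algorithm: 59 = 1·37 + 22, 37 = 1·22 + 15, 22 = 1·15 + 7, 15 = 2·7 + 1; back-substituting gives 1 = 8·37 − 5·59, so 37⁻¹ ≡ 8 (mod 59).
Then y ↦ 8(y − 58) is a two-sided inverse to σ, so every y ∈ ℤ/59ℤ has a preimage.
Therefore σ is bijective.
Since σ is bijective, we compute σ⁻¹(33): solve 37x + 58 ≡ 33 (mod 59), i.e. 37x ≡ 34 (mod 59).
Multiplying by 37⁻¹ = 8 gives x ≡ 8·34 = 272 = 4·59 + 36 ≡ 36 (mod 59).
Check: σ(36) = 37·36 + 58 = 1390 = 23·59 + 33 ≡ 33 (mod 59).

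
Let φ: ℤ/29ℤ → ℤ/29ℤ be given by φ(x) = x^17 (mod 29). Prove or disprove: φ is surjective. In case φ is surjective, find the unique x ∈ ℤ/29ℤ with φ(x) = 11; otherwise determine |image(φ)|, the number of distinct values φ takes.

14

Since 29 is prime, the nonzero elements of ℤ/29ℤ form a cyclic group of order 28.
As gcd(17, 28) = 1, raising to the 17th power is a bijection on this group: if s^17 ≡ t^17 then (st^{−1})^17 = 1, and the only element of order dividing gcd(17, 28) = 1 is 1, so s = t.
With φ(0) = 0 this makes φ injective on all of ℤ/29ℤ, hence bijective (finite equal-size domain and codomain). In particular φ is surjective.
Since φ is surjective, we find the preimage of 11. The inverse of x ↦ x^17 on (ℤ/29ℤ)^× is x ↦ x^5, because 17·5 = 85 = 3·28 + 1 ≡ 1 (mod 28) and x^{28} = 1 for x ≠ 0 (Fermat). So φ⁻¹(11) = 11^5 mod 29.
Repeated squaring mod 29: 11^1 ≡ 11, 11^2 ≡ 11² = 121 ≡ 5, 11^4 ≡ 5² = 25. Since 5 = 4 + 1, 11^5 ≡ 25·11: 25·11 = 275 ≡ 14. So 11^5 ≡ 14 (mod 29).
Hence φ⁻¹(11) = 14.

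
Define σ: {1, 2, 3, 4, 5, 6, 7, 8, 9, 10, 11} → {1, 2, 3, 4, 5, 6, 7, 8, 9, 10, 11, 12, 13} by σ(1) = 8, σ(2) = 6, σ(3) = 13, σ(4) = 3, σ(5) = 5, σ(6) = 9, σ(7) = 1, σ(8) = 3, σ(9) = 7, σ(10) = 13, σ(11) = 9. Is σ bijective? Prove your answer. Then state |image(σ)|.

8

σ(4) = 3 = σ(8) with 4 ≠ 8, so σ is not injective, hence not bijective.
The image of σ is {1, 3, 5, 6, 7, 8, 9, 13}, which has 8 elements.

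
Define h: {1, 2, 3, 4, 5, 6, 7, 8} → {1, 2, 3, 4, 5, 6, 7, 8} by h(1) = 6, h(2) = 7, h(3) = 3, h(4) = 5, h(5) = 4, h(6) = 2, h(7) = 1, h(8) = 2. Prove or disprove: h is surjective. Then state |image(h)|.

7

No element maps to 8, so h is not surjective.
The image of h is {1, 2, 3, 4, 5, 6, 7}, which has 7 elements.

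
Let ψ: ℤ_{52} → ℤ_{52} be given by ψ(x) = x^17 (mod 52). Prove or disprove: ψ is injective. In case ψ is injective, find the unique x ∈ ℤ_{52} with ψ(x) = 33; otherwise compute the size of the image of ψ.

ψ(0) = 0^17 = 0.
ψ(26): Repeated squaring mod 52: 26^1 ≡ 26, 26^2 ≡ 26² = 676 ≡ 0, 26^4 ≡ 0² = 0, 26^8 ≡ 0² = 0, 26^16 ≡ 0² = 0. Since 17 = 16 + 1, 26^17 ≡ 0·26: 0·26 = 0. So 26^17 ≡ 0 (mod 52).
So ψ(0) = ψ(26) = 0 while 0 ≠ 26, thus ψ is not injective.
Since ψ is not injective, we determine |image(ψ)|. Computing x^17 mod 52 for each x (by repeated squaring, reducing mod 52 at every step), the values ψ(0), ψ(1), …, ψ(51) are: 0, 1, 32, 35, 36, 5, 28, 11, 8, 29, 4, 7, 12, 13, 40, 19, 48, 49, 44, 15, 24, 21, 16, 43, 20, 25, 0, 27, 32, 9, 36, 31, 28, 37, 8, 3, 4, 33, 12, 39, 40, 45, 48, 23, 44, 41, 24, 47, 16, 17, 20, 51.
The distinct values are {0, 1, 3, 4, 5, 7, 8, 9, 11, 12, 13, 15, 16, 17, 19, 20, 21, 23, 24, 25, 27, 28, 29, 31, 32, 33, 35, 36, 37, 39, 40, 41, 43, 44, 45, 47, 48, 49, 51}; there are 39 of them.

39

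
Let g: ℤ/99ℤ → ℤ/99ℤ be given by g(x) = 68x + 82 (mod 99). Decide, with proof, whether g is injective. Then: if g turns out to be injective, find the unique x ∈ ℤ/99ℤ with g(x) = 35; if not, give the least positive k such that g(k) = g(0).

By definition, g is injective when g(s) = g(t) forces s = t.
If g(s) = g(t), then 68s ≡ 68t (mod 99). Because gcd(68, 99) = 1, we may cancel 68 to get s ≡ t (mod 99).
Therefore g is injective.
We now compute 68⁻¹ mod 99 explicitly. Euclid's algorithm: 99 = 1·68 + 31, 68 = 2·31 + 6, 31 = 5·6 + 1; back-substituting gives 1 = 83·68 − 57·99, so 68⁻¹ ≡ 83 (mod 99).
Since g is injective, we compute g⁻¹(35): solve 68x + 82 ≡ 35 (mod 99), i.e. 68x ≡ 52 (mod 99).
Multiplying by 68⁻¹ = 83 gives x ≡ 83·52 = 4316 = 43·99 + 59 ≡ 59 (mod 99).
Check: g(59) = 68·59 + 82 = 4094 = 41·99 + 35 ≡ 35 (mod 99).

59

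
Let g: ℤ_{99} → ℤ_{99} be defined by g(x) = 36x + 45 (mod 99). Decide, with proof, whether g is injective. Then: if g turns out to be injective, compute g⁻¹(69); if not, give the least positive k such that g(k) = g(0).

We have gcd(36, 99) = 9 > 1. Taking u = 0 and v = 11: g(0) = 45 and g(11) = 36·11 + 45 = 441 ≡ 45 (mod 99).
So g(0) = g(11) while 0 ≠ 11, therefore g is not injective.
Since g is not injective, we find the least positive k with g(k) = g(0): this means 36k ≡ 0 (mod 99), i.e. 99 ∣ 36k. Since gcd(36, 99) = 9, dividing through by 9 this holds exactly when 11 ∣ 4k, and as gcd(4, 11) = 1, exactly when 11 ∣ k.
The smallest positive such k is 11.

11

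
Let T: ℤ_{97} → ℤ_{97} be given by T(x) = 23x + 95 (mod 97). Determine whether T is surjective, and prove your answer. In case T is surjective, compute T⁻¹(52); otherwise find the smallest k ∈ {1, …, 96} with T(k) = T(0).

Since gcd(23, 97) = 1, 23 is invertible modulo 97. Euclid's algorithm: 97 = 4·23 + 5, 23 = 4·5 + 3, 5 = 1·3 + 2, 3 = 1·2 + 1; back-substituting gives 1 = 38·23 − 9·97, so 23⁻¹ ≡ 38 (mod 97).
Then y ↦ 38(y − 95) is a two-sided inverse to T, so every y ∈ ℤ_{97} has a preimage.
Therefore T is surjective.
Since T is surjective, we find T⁻¹(52): we need 23x ≡ 52 − 95 ≡ 54 (mod 97). Using 23⁻¹ = 38: x ≡ 38·54 = 2052 = 21·97 + 15, so x = 15.
Check: T(15) = 23·15 + 95 = 440 = 4·97 + 52 ≡ 52 (mod 97).

15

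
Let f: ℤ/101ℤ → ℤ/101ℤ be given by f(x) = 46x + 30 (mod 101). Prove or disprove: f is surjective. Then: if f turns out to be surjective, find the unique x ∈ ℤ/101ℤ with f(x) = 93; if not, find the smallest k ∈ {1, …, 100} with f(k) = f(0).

Recall that surjectivity means every element of the codomain has a preimage under f.
Since gcd(46, 101) = 1, 46 is invertible modulo 101. Euclid's algorithm: 101 = 2·46 + 9, 46 = 5·9 + 1; back-substituting gives 1 = 11·46 − 5·101, so 46⁻¹ ≡ 11 (mod 101).
For any y ∈ ℤ/101ℤ, x = 11(y − 30) mod 101 satisfies f(x) = 46·11(y − 30) + 30 ≡ y (since 46·11 ≡ 1 mod 101). So every y has a preimage.
Thus f is surjective.
Since f is surjective, we compute f⁻¹(93): solve 46x + 30 ≡ 93 (mod 101), i.e. 46x ≡ 63 (mod 101).
Multiplying by 46⁻¹ = 11 gives x ≡ 11·63 = 693 = 6·101 + 87 ≡ 87 (mod 101).
Check: f(87) = 46·87 + 30 = 4032 = 39·101 + 93 ≡ 93 (mod 101).

87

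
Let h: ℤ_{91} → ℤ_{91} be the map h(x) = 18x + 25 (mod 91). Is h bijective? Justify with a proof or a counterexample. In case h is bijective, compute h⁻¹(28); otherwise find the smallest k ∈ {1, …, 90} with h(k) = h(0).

76

By definition, injectivity means: for all x_1, x_2 in the domain, h(x_1) = h(x_2) implies x_1 = x_2.
Suppose h(x_1) = h(x_2) in ℤ_{91}. Then 18x_1 + 25 ≡ 18x_2 + 25 (mod 91), therefore 18(x_1 − x_2) ≡ 0 (mod 91).
Since gcd(18, 91) = 1, 18 is invertible modulo 91, so x_1 − x_2 ≡ 0 (mod 91), i.e. x_1 = x_2.
We now compute 18⁻¹ mod 91 explicitly. Euclid's algorithm: 91 = 5·18 + 1; back-substituting gives 1 = 86·18 − 17·91, so 18⁻¹ ≡ 86 (mod 91).
For any y ∈ ℤ_{91}, x = 86(y − 25) mod 91 satisfies h(x) = 18·86(y − 25) + 25 ≡ y (since 18·86 ≡ 1 mod 91). So every y has a preimage.
Hence h is bijective.
Since h is bijective, we find h⁻¹(28): we need 18x ≡ 28 − 25 ≡ 3 (mod 91). Using 18⁻¹ = 86: x ≡ 86·3 = 258 = 2·91 + 76, so x = 76.
Check: h(76) = 18·76 + 25 = 1393 = 15·91 + 28 ≡ 28 (mod 91).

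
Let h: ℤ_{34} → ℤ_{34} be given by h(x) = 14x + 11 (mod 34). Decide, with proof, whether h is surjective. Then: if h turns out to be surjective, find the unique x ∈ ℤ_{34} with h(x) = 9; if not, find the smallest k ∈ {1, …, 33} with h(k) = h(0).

17

Since gcd(14, 34) = 2, we have 14x ≡ 0 (mod 2) for all x, so h(x) ≡ 1 (mod 2).
But 0 ≢ 1 (mod 2), so 0 ∈ ℤ_{34} has no preimage. Therefore h is not surjective.
Since h is not surjective, we find the least positive k with h(k) = h(0): this means 14k ≡ 0 (mod 34), i.e. 34 ∣ 14k. Since gcd(14, 34) = 2, dividing through by 2 this holds exactly when 17 ∣ 7k, and as gcd(7, 17) = 1, exactly when 17 ∣ k.
The smallest positive such k is 17.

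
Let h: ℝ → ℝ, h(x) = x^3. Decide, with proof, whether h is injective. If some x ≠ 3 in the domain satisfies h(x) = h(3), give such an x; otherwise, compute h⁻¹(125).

5

On ℝ, x ↦ x^3 is strictly increasing (since 3 is odd), so h(x_1) = h(x_2) forces x_1 = x_2. Hence h is injective.
Since x ↦ x^3 is strictly increasing on ℝ, it is injective there, so no x ≠ 3 in the domain has h(x) = h(3). We therefore compute h⁻¹(125) = 125^{1/3} = 5 (indeed 5^3 = 125).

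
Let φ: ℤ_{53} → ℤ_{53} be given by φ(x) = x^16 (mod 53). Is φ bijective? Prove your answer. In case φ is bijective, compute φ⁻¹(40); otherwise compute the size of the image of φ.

14

φ(2): Repeated squaring mod 53: 2^1 ≡ 2, 2^2 ≡ 2² = 4, 2^4 ≡ 4² = 16, 2^8 ≡ 16² = 256 ≡ 44, 2^16 ≡ 44² = 1936 ≡ 28. So 2^16 ≡ 28 (mod 53).
φ(7): Repeated squaring mod 53: 7^1 ≡ 7, 7^2 ≡ 7² = 49, 7^4 ≡ 49² = 2401 ≡ 16, 7^8 ≡ 16² = 256 ≡ 44, 7^16 ≡ 44² = 1936 ≡ 28. So 7^16 ≡ 28 (mod 53).
So φ(2) = φ(7) = 28 while 2 ≠ 7, thus φ is not injective, hence not bijective.
Since φ is not bijective, we determine |image(φ)|. Computing x^16 mod 53 for each x (by repeated squaring, reducing mod 53 at every step), the values φ(0), φ(1), …, φ(52) are: 0, 1, 28, 15, 42, 13, 49, 28, 10, 13, 46, 47, 47, 24, 42, 36, 15, 16, 46, 24, 16, 49, 44, 1, 44, 10, 36, 36, 10, 44, 1, 44, 49, 16, 24, 46, 16, 15, 36, 42, 24, 47, 47, 46, 13, 10, 28, 49, 13, 42, 15, 28, 1.
The distinct values are {0, 1, 10, 13, 15, 16, 24, 28, 36, 42, 44, 46, 47, 49}; there are 14 of them.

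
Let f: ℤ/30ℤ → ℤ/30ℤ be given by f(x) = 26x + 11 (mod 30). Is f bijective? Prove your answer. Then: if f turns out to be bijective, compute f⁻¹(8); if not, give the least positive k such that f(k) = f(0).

We have gcd(26, 30) = 2 > 1. Taking a = 0 and b = 15: f(0) = 11 and f(15) = 26·15 + 11 = 401 ≡ 11 (mod 30).
So f(0) = f(15) while 0 ≠ 15, so f is not injective, hence not bijective.
Since f is not bijective, we find the least positive k with f(k) = f(0): this means 26k ≡ 0 (mod 30), i.e. 30 ∣ 26k. Since gcd(26, 30) = 2, dividing through by 2 this holds exactly when 15 ∣ 13k, and as gcd(13, 15) = 1, exactly when 15 ∣ k.
The smallest positive such k is 15.

15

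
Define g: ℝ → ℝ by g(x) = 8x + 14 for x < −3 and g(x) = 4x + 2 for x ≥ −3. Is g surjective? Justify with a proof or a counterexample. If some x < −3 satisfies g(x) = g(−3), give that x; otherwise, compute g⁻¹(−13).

Both pieces are strictly increasing (slopes 8 and 4), so each is injective on its own interval.
The left piece maps (−∞, −3) onto (−∞, −10); the right piece maps [−3, ∞) onto [−10, ∞).
These images together cover ℝ, so g is surjective.
Because the two images are disjoint, no x < −3 has g(x) = g(−3), so we compute g⁻¹(−13): −13 lies in (−∞, −10), so solve 8x + 14 = −13: x = (−13 − 14)/8 = −27/8.

-27/8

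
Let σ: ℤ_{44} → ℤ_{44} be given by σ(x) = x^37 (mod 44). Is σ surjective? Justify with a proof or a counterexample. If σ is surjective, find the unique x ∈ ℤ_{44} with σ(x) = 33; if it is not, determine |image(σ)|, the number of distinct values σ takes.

σ(0) = 0^37 = 0.
σ(22): Repeated squaring mod 44: 22^1 ≡ 22, 22^2 ≡ 22² = 484 ≡ 0, 22^4 ≡ 0² = 0, 22^8 ≡ 0² = 0, 22^16 ≡ 0² = 0, 22^32 ≡ 0² = 0. Since 37 = 32 + 4 + 1, 22^37 ≡ 0·0·22: 0·0 = 0, then 0·22 = 0. So 22^37 ≡ 0 (mod 44).
So σ(0) = σ(22) = 0 while 0 ≠ 22, thus σ is not injective.
A non-injective map from the 44-element set ℤ_{44} to itself takes at most 43 distinct values, so it cannot be surjective. Hence σ is not surjective.
Since σ is not surjective, we determine |image(σ)|. Computing x^37 mod 44 for each x (by repeated squaring, reducing mod 44 at every step), the values σ(0), σ(1), …, σ(43) are: 0, 1, 40, 31, 16, 25, 8, 39, 24, 37, 32, 11, 12, 29, 20, 27, 36, 41, 28, 35, 4, 21, 0, 23, 40, 9, 16, 3, 8, 17, 24, 15, 32, 33, 12, 7, 20, 5, 36, 19, 28, 13, 4, 43.
The distinct values are {0, 1, 3, 4, 5, 7, 8, 9, 11, 12, 13, 15, 16, 17, 19, 20, 21, 23, 24, 25, 27, 28, 29, 31, 32, 33, 35, 36, 37, 39, 40, 41, 43}; there are 33 of them.

33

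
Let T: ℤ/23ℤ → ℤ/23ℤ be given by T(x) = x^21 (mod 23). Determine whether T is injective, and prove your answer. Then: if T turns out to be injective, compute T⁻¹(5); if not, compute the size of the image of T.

Since 23 is prime, the nonzero elements of ℤ/23ℤ form a cyclic group of order 22.
As gcd(21, 22) = 1, raising to the 21st power is a bijection on this group: if u^21 ≡ v^21 then (uv^{−1})^21 = 1, and the only element of order dividing gcd(21, 22) = 1 is 1, so u = v.
With T(0) = 0 this makes T injective on all of ℤ/23ℤ, hence bijective (finite equal-size domain and codomain). In particular T is injective.
Since T is injective, we find the preimage of 5. The inverse of x ↦ x^21 on (ℤ/23ℤ)^× is x ↦ x^21, because 21·21 = 441 = 20·22 + 1 ≡ 1 (mod 22) and x^{22} = 1 for x ≠ 0 (Fermat). So T⁻¹(5) = 5^21 mod 23.
Repeated squaring mod 23: 5^1 ≡ 5, 5^2 ≡ 5² = 25 ≡ 2, 5^4 ≡ 2² = 4, 5^8 ≡ 4² = 16, 5^16 ≡ 16² = 256 ≡ 3. Since 21 = 16 + 4 + 1, 5^21 ≡ 3·4·5: 3·4 = 12, then 12·5 = 60 ≡ 14. So 5^21 ≡ 14 (mod 23).
Hence T⁻¹(5) = 14.

14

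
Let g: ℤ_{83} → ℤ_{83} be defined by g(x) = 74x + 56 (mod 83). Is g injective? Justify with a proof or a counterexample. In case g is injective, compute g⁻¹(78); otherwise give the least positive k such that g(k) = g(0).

Recall: g is injective if g(a) = g(b) implies a = b.
Suppose g(a) = g(b) in ℤ_{83}. Then 74a + 56 ≡ 74b + 56 (mod 83), hence 74(a − b) ≡ 0 (mod 83).
Since gcd(74, 83) = 1, 74 is invertible modulo 83, therefore a − b ≡ 0 (mod 83), i.e. a = b.
Thus g is injective.
We now compute 74⁻¹ mod 83 explicitly. Euclid's algorithm: 83 = 1·74 + 9, 74 = 8·9 + 2, 9 = 4·2 + 1; back-substituting gives 1 = 46·74 − 41·83, so 74⁻¹ ≡ 46 (mod 83).
Since g is injective, we compute g⁻¹(78): solve 74x + 56 ≡ 78 (mod 83), i.e. 74x ≡ 22 (mod 83).
Multiplying by 74⁻¹ = 46 gives x ≡ 46·22 = 1012 = 12·83 + 16 ≡ 16 (mod 83).
Check: g(16) = 74·16 + 56 = 1240 = 14·83 + 78 ≡ 78 (mod 83).

16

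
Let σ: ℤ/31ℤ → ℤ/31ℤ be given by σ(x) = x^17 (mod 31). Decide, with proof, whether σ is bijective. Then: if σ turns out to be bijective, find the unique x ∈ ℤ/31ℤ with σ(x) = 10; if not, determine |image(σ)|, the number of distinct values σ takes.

Since 31 is prime, the nonzero elements of ℤ/31ℤ form a cyclic group of order 30.
As gcd(17, 30) = 1, raising to the 17th power is a bijection on this group: if x_1^17 ≡ x_2^17 then (x_1x_2^{−1})^17 = 1, and the only element of order dividing gcd(17, 30) = 1 is 1, so x_1 = x_2.
With σ(0) = 0 this makes σ injective on all of ℤ/31ℤ, hence bijective (finite equal-size domain and codomain). In particular σ is bijective.
Since σ is bijective, we find the preimage of 10. The inverse of x ↦ x^17 on (ℤ/31ℤ)^× is x ↦ x^23, because 17·23 = 391 = 13·30 + 1 ≡ 1 (mod 30) and x^{30} = 1 for x ≠ 0 (Fermat). So σ⁻¹(10) = 10^23 mod 31.
Repeated squaring mod 31: 10^1 ≡ 10, 10^2 ≡ 10² = 100 ≡ 7, 10^4 ≡ 7² = 49 ≡ 18, 10^8 ≡ 18² = 324 ≡ 14, 10^16 ≡ 14² = 196 ≡ 10. Since 23 = 16 + 4 + 2 + 1, 10^23 ≡ 10·18·7·10: 10·18 = 180 ≡ 25, then 25·7 = 175 ≡ 20, then 20·10 = 200 ≡ 14. So 10^23 ≡ 14 (mod 31).
Hence σ⁻¹(10) = 14.

14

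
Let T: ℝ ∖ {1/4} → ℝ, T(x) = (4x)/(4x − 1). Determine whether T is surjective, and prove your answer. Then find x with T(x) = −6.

3/14

If T(x) = 1, cross-multiplying gives 4(4x) = 4(4x − 1), which simplifies to 0 = −4 — false.  So 1 has no preimage and T is not surjective.
Solving T(x) = −6: cross-multiplying gives 4x = −6(4x − 1), which rearranges to 28x = 6, so x = 3/14.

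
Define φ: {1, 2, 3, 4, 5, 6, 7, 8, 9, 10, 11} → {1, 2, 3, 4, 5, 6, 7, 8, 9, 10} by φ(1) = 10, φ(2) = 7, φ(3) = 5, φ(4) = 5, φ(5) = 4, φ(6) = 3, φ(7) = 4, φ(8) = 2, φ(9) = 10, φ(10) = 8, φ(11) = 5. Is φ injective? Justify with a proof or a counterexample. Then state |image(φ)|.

7

φ(3) = 5 = φ(4) with 3 ≠ 4, so φ is not injective.
The image of φ is {2, 3, 4, 5, 7, 8, 10}, which has 7 elements.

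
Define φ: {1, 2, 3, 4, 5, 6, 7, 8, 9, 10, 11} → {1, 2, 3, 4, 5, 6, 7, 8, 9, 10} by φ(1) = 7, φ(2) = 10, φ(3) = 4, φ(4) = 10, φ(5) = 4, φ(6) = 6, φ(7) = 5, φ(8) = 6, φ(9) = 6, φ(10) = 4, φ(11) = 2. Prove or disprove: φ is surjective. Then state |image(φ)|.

6

No element maps to 1, so φ is not surjective.
The image of φ is {2, 4, 5, 6, 7, 10}, which has 6 elements.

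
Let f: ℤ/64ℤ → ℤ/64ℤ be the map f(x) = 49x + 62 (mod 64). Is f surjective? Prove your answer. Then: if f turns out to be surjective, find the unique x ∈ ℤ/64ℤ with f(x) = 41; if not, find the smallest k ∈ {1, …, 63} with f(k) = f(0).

Recall that surjectivity means every element of the codomain has a preimage under f.
Since gcd(49, 64) = 1, 49 is invertible modulo 64. Euclid's algorithm: 64 = 1·49 + 15, 49 = 3·15 + 4, 15 = 3·4 + 3, 4 = 1·3 + 1; back-substituting gives 1 = 17·49 − 13·64, so 49⁻¹ ≡ 17 (mod 64).
Then y ↦ 17(y − 62) is a two-sided inverse to f, so every y ∈ ℤ/64ℤ has a preimage.
Thus f is surjective.
Since f is surjective, we compute f⁻¹(41): solve 49x + 62 ≡ 41 (mod 64), i.e. 49x ≡ 43 (mod 64).
Multiplying by 49⁻¹ = 17 gives x ≡ 17·43 = 731 = 11·64 + 27 ≡ 27 (mod 64).
Check: f(27) = 49·27 + 62 = 1385 = 21·64 + 41 ≡ 41 (mod 64).

27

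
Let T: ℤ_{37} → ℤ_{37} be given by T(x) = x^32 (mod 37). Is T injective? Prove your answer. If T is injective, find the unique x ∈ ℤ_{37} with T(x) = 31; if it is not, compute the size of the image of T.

T(1) = 1^32 = 1.
T(6): Repeated squaring mod 37: 6^1 ≡ 6, 6^2 ≡ 6² = 36, 6^4 ≡ 36² = 1296 ≡ 1, 6^8 ≡ 1² = 1, 6^16 ≡ 1² = 1, 6^32 ≡ 1² = 1. So 6^32 ≡ 1 (mod 37).
So T(1) = T(6) = 1 while 1 ≠ 6, so T is not injective.
Since T is not injective, we determine |image(T)|. Computing x^32 mod 37 for each x (by repeated squaring, reducing mod 37 at every step), the values T(0), T(1), …, T(36) are: 0, 1, 7, 16, 12, 9, 1, 9, 10, 34, 26, 10, 7, 12, 26, 33, 33, 34, 16, 16, 34, 33, 33, 26, 12, 7, 10, 26, 34, 10, 9, 1, 9, 12, 16, 7, 1.
The distinct values are {0, 1, 7, 9, 10, 12, 16, 26, 33, 34}; there are 10 of them.

10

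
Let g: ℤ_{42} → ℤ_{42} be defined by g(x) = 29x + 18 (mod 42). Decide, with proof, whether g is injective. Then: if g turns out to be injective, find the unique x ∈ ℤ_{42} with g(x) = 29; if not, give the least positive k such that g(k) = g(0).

25

Suppose g(s) = g(t) in ℤ_{42}. Then 29s + 18 ≡ 29t + 18 (mod 42), so 29(s − t) ≡ 0 (mod 42).
Since gcd(29, 42) = 1, 29 is invertible modulo 42, hence s − t ≡ 0 (mod 42), i.e. s = t.
Hence g is injective.
We now compute 29⁻¹ mod 42 explicitly. Euclid's algorithm: 42 = 1·29 + 13, 29 = 2·13 + 3, 13 = 4·3 + 1; back-substituting gives 1 = 29·29 − 20·42, so 29⁻¹ ≡ 29 (mod 42).
Since g is injective, we compute g⁻¹(29): solve 29x + 18 ≡ 29 (mod 42), i.e. 29x ≡ 11 (mod 42).
Multiplying by 29⁻¹ = 29 gives x ≡ 29·11 = 319 = 7·42 + 25 ≡ 25 (mod 42).
Check: g(25) = 29·25 + 18 = 743 = 17·42 + 29 ≡ 29 (mod 42).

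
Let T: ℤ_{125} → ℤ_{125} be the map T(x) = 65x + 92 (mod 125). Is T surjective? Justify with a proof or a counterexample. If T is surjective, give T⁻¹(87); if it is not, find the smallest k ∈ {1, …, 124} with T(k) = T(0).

25

Since gcd(65, 125) = 5, we have 65x ≡ 0 (mod 5) for all x, so T(x) ≡ 2 (mod 5).
But 0 ≢ 2 (mod 5), so 0 ∈ ℤ_{125} has no preimage. Thus T is not surjective.
Since T is not surjective, we find the least positive k with T(k) = T(0): this means 65k ≡ 0 (mod 125), i.e. 125 ∣ 65k. Since gcd(65, 125) = 5, dividing through by 5 this holds exactly when 25 ∣ 13k, and as gcd(13, 25) = 1, exactly when 25 ∣ k.
The smallest positive such k is 25.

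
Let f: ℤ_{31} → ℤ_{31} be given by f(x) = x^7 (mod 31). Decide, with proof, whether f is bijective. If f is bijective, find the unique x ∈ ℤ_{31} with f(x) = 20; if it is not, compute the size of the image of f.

Since 31 is prime, the nonzero elements of ℤ_{31} form a cyclic group of order 30.
As gcd(7, 30) = 1, raising to the 7th power is a bijection on this group: if a^7 ≡ b^7 then (ab^{−1})^7 = 1, and the only element of order dividing gcd(7, 30) = 1 is 1, so a = b.
With f(0) = 0 this makes f injective on all of ℤ_{31}, hence bijective (finite equal-size domain and codomain). In particular f is bijective.
Since f is bijective, we find the preimage of 20. The inverse of x ↦ x^7 on (ℤ_{31})^× is x ↦ x^13, because 7·13 = 91 = 3·30 + 1 ≡ 1 (mod 30) and x^{30} = 1 for x ≠ 0 (Fermat). So f⁻¹(20) = 20^13 mod 31.
Repeated squaring mod 31: 20^1 ≡ 20, 20^2 ≡ 20² = 400 ≡ 28, 20^4 ≡ 28² = 784 ≡ 9, 20^8 ≡ 9² = 81 ≡ 19. Since 13 = 8 + 4 + 1, 20^13 ≡ 19·9·20: 19·9 = 171 ≡ 16, then 16·20 = 320 ≡ 10. So 20^13 ≡ 10 (mod 31).
Hence f⁻¹(20) = 10.

10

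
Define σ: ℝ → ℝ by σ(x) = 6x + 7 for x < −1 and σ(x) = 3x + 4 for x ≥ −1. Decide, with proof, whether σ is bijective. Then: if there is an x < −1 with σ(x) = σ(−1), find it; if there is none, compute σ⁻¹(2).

Both pieces are strictly increasing (slopes 6 and 3), so each is injective on its own interval.
The left piece maps (−∞, −1) onto (−∞, 1); the right piece maps [−1, ∞) onto [1, ∞).
Since 1 = 1, the images partition ℝ: σ is injective and surjective, hence bijective.
Because the two images are disjoint, no x < −1 has σ(x) = σ(−1), so we compute σ⁻¹(2): 2 lies in [1, ∞), so solve 3x + 4 = 2: x = (2 − 4)/3 = −2/3.

-2/3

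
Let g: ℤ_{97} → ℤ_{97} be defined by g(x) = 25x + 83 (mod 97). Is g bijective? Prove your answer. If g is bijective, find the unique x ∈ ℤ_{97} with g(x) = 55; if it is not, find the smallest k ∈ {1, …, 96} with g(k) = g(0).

By definition, g is injective when g(a) = g(b) forces a = b.
If g(a) = g(b), then 25a ≡ 25b (mod 97). Because gcd(25, 97) = 1, we may cancel 25 to get a ≡ b (mod 97).
We now compute 25⁻¹ mod 97 explicitly. Euclid's algorithm: 97 = 3·25 + 22, 25 = 1·22 + 3, 22 = 7·3 + 1; back-substituting gives 1 = 66·25 − 17·97, so 25⁻¹ ≡ 66 (mod 97).
For any y ∈ ℤ_{97}, x = 66(y − 83) mod 97 satisfies g(x) = 25·66(y − 83) + 83 ≡ y (since 25·66 ≡ 1 mod 97). So every y has a preimage.
Hence g is bijective.
Since g is bijective, we find g⁻¹(55): we need 25x ≡ 55 − 83 ≡ 69 (mod 97). Using 25⁻¹ = 66: x ≡ 66·69 = 4554 = 46·97 + 92, so x = 92.
Check: g(92) = 25·92 + 83 = 2383 = 24·97 + 55 ≡ 55 (mod 97).

92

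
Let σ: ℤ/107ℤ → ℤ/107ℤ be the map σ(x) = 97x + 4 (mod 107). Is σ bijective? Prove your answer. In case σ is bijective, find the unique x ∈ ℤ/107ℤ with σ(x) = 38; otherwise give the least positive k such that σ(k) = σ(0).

Recall that σ is injective if σ(a) = σ(b) implies a = b.
If σ(a) = σ(b), then 97a ≡ 97b (mod 107). Because gcd(97, 107) = 1, we may cancel 97 to get a ≡ b (mod 107).
We now compute 97⁻¹ mod 107 explicitly. Euclid's algorithm: 107 = 1·97 + 10, 97 = 9·10 + 7, 10 = 1·7 + 3, 7 = 2·3 + 1; back-substituting gives 1 = 32·97 − 29·107, so 97⁻¹ ≡ 32 (mod 107).
For any y ∈ ℤ/107ℤ, x = 32(y − 4) mod 107 satisfies σ(x) = 97·32(y − 4) + 4 ≡ y (since 97·32 ≡ 1 mod 107). So every y has a preimage.
Thus σ is bijective.
Since σ is bijective, we compute σ⁻¹(38): solve 97x + 4 ≡ 38 (mod 107), i.e. 97x ≡ 34 (mod 107).
Multiplying by 97⁻¹ = 32 gives x ≡ 32·34 = 1088 = 10·107 + 18 ≡ 18 (mod 107).
Check: σ(18) = 97·18 + 4 = 1750 = 16·107 + 38 ≡ 38 (mod 107).

18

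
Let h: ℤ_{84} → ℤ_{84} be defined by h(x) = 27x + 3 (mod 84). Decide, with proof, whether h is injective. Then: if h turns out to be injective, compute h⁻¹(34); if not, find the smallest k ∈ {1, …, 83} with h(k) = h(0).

28

By definition, h is injective when h(a) = h(b) forces a = b.
We have gcd(27, 84) = 3 > 1. Taking a = 0 and b = 28: h(0) = 3 and h(28) = 27·28 + 3 = 759 ≡ 3 (mod 84).
So h(0) = h(28) while 0 ≠ 28, therefore h is not injective.
Since h is not injective, we find the least positive k with h(k) = h(0): this means 27k ≡ 0 (mod 84), i.e. 84 ∣ 27k. Since gcd(27, 84) = 3, dividing through by 3 this holds exactly when 28 ∣ 9k, and as gcd(9, 28) = 1, exactly when 28 ∣ k.
The smallest positive such k is 28.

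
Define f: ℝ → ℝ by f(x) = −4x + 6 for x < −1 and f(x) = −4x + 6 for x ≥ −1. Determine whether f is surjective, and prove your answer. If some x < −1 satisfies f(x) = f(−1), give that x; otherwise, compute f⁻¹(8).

-1/2

Both pieces are strictly decreasing (slopes −4 and −4), so each is injective on its own interval.
The left piece maps (−∞, −1) onto (10, ∞); the right piece maps [−1, ∞) onto (−∞, 10].
These images together cover ℝ, so f is surjective.
Because the two images are disjoint, no x < −1 has f(x) = f(−1), so we compute f⁻¹(8): 8 lies in (−∞, 10], so solve −4x + 6 = 8: x = (8 − 6)/(−4) = −1/2.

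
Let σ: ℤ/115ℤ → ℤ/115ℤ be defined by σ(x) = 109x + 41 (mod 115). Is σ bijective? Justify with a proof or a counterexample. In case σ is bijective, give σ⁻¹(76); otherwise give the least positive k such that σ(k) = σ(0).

90

Recall: σ is injective if σ(s) = σ(t) implies s = t.
Suppose σ(s) = σ(t) in ℤ/115ℤ. Then 109s + 41 ≡ 109t + 41 (mod 115), therefore 109(s − t) ≡ 0 (mod 115).
Since gcd(109, 115) = 1, 109 is invertible modulo 115, therefore s − t ≡ 0 (mod 115), i.e. s = t.
We now compute 109⁻¹ mod 115 explicitly. Euclid's algorithm: 115 = 1·109 + 6, 109 = 18·6 + 1; back-substituting gives 1 = 19·109 − 18·115, so 109⁻¹ ≡ 19 (mod 115).
Then y ↦ 19(y − 41) is a two-sided inverse to σ, so every y ∈ ℤ/115ℤ has a preimage.
Thus σ is bijective.
Since σ is bijective, we find σ⁻¹(76): we need 109x ≡ 76 − 41 ≡ 35 (mod 115). Using 109⁻¹ = 19: x ≡ 19·35 = 665 = 5·115 + 90, so x = 90.
Check: σ(90) = 109·90 + 41 = 9851 = 85·115 + 76 ≡ 76 (mod 115).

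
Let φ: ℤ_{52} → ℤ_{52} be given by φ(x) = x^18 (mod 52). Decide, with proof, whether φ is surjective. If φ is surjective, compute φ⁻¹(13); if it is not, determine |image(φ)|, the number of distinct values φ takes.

φ(1) = 1^18 = 1.
φ(3): Repeated squaring mod 52: 3^1 ≡ 3, 3^2 ≡ 3² = 9, 3^4 ≡ 9² = 81 ≡ 29, 3^8 ≡ 29² = 841 ≡ 9, 3^16 ≡ 9² = 81 ≡ 29. Since 18 = 16 + 2, 3^18 ≡ 29·9: 29·9 = 261 ≡ 1. So 3^18 ≡ 1 (mod 52).
So φ(1) = φ(3) = 1 while 1 ≠ 3, therefore φ is not injective.
A non-injective map from the 52-element set ℤ_{52} to itself takes at most 51 distinct values, so it cannot be surjective. Hence φ is not surjective.
Since φ is not surjective, we determine |image(φ)|. Computing x^18 mod 52 for each x (by repeated squaring, reducing mod 52 at every step), the values φ(0), φ(1), …, φ(51) are: 0, 1, 12, 1, 40, 25, 12, 25, 12, 1, 40, 25, 40, 13, 40, 25, 40, 1, 12, 25, 12, 25, 40, 1, 12, 1, 0, 1, 12, 1, 40, 25, 12, 25, 12, 1, 40, 25, 40, 13, 40, 25, 40, 1, 12, 25, 12, 25, 40, 1, 12, 1.
The distinct values are {0, 1, 12, 13, 25, 40}; there are 6 of them.

6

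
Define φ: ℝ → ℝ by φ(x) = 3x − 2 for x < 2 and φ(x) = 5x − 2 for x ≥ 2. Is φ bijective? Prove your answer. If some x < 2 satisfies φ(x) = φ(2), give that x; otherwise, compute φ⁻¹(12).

Both pieces are strictly increasing (slopes 3 and 5), so each is injective on its own interval.
The left piece maps (−∞, 2) onto (−∞, 4); the right piece maps [2, ∞) onto [8, ∞).
The images leave a gap (4 has no preimage), so φ is not surjective, hence not bijective.
Because the two images are disjoint, no x < 2 has φ(x) = φ(2), so we compute φ⁻¹(12): 12 lies in [8, ∞), so solve 5x − 2 = 12: x = (12 + 2)/5 = 14/5.

14/5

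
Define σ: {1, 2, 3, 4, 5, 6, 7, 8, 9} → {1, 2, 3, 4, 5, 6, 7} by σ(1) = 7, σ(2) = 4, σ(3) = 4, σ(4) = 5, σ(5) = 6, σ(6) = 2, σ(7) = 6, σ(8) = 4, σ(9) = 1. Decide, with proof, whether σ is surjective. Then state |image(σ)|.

No element maps to 3, so σ is not surjective.
The image of σ is {1, 2, 4, 5, 6, 7}, which has 6 elements.

6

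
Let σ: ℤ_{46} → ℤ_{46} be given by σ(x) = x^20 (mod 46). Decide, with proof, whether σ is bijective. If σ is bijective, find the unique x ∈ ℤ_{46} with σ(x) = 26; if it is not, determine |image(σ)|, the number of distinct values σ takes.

σ(22): Repeated squaring mod 46: 22^1 ≡ 22, 22^2 ≡ 22² = 484 ≡ 24, 22^4 ≡ 24² = 576 ≡ 24, 22^8 ≡ 24² = 576 ≡ 24, 22^16 ≡ 24² = 576 ≡ 24. Since 20 = 16 + 4, 22^20 ≡ 24·24: 24·24 = 576 ≡ 24. So 22^20 ≡ 24 (mod 46).
σ(24): Repeated squaring mod 46: 24^1 ≡ 24, 24^2 ≡ 24² = 576 ≡ 24, 24^4 ≡ 24² = 576 ≡ 24, 24^8 ≡ 24² = 576 ≡ 24, 24^16 ≡ 24² = 576 ≡ 24. Since 20 = 16 + 4, 24^20 ≡ 24·24: 24·24 = 576 ≡ 24. So 24^20 ≡ 24 (mod 46).
So σ(22) = σ(24) = 24 while 22 ≠ 24, hence σ is not injective, hence not bijective.
Since σ is not bijective, we determine |image(σ)|. Computing x^20 mod 46 for each x (by repeated squaring, reducing mod 46 at every step), the values σ(0), σ(1), …, σ(45) are: 0, 1, 6, 41, 36, 35, 16, 31, 32, 25, 26, 27, 4, 3, 2, 9, 8, 39, 12, 13, 18, 29, 24, 23, 24, 29, 18, 13, 12, 39, 8, 9, 2, 3, 4, 27, 26, 25, 32, 31, 16, 35, 36, 41, 6, 1.
The distinct values are {0, 1, 2, 3, 4, 6, 8, 9, 12, 13, 16, 18, 23, 24, 25, 26, 27, 29, 31, 32, 35, 36, 39, 41}; there are 24 of them.

24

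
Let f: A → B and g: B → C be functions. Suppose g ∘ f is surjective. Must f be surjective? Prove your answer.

not surjective

No. Take A = {0}, B = {0, 1}, C = {0}, f(a) = 0 for every a ∈ A, and g(b) = 0 for every b ∈ B.
Then g ∘ f is surjective onto {0}, but 1 ∈ B has no preimage under f, so f is not surjective.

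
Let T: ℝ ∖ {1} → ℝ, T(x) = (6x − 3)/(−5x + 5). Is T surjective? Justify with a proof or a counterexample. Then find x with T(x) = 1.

If T(x) = −6/5, cross-multiplying gives −5(6x − 3) = 6(−5x + 5), which simplifies to 15 = 30 — false.  So −6/5 has no preimage and T is not surjective.
Solving T(x) = 1: cross-multiplying gives 6x − 3 = 1(−5x + 5), which rearranges to 11x = 8, so x = 8/11.

8/11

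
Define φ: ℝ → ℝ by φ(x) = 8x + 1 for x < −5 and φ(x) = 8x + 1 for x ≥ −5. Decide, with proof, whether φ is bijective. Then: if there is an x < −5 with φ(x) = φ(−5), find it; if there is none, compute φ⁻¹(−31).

-4

Both pieces are strictly increasing (slopes 8 and 8), so each is injective on its own interval.
The left piece maps (−∞, −5) onto (−∞, −39); the right piece maps [−5, ∞) onto [−39, ∞).
Since −39 = −39, the images partition ℝ: φ is injective and surjective, hence bijective.
Because the two images are disjoint, no x < −5 has φ(x) = φ(−5), so we compute φ⁻¹(−31): −31 lies in [−39, ∞), so solve 8x + 1 = −31: x = (−31 − 1)/8 = −4.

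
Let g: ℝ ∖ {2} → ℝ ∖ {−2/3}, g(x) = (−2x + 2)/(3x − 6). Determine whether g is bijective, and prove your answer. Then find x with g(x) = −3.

16/7

Suppose g(x_1) = g(x_2). Cross-multiplying: (−2x_1 + 2)(3x_2 − 6) = (−2x_2 + 2)(3x_1 − 6).
Expanding both sides and cancelling the symmetric terms leaves 6·(x_1 − x_2) = 0. Since 6 ≠ 0, x_1 = x_2. Therefore g is injective.
For any y ≠ −2/3, solving y(3x − 6) = −2x + 2 for x gives a well-defined x ≠ 2. So g is surjective.
So g is bijective.
Solving g(x) = −3: cross-multiplying gives −2x + 2 = −3(3x − 6), which rearranges to 7x = 16, so x = 16/7.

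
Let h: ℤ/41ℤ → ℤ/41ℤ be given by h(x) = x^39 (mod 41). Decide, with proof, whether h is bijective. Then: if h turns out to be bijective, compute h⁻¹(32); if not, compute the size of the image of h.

Since 41 is prime, the nonzero elements of ℤ/41ℤ form a cyclic group of order 40.
As gcd(39, 40) = 1, raising to the 39th power is a bijection on this group: if x_1^39 ≡ x_2^39 then (x_1x_2^{−1})^39 = 1, and the only element of order dividing gcd(39, 40) = 1 is 1, so x_1 = x_2.
With h(0) = 0 this makes h injective on all of ℤ/41ℤ, hence bijective (finite equal-size domain and codomain). In particular h is bijective.
Since h is bijective, we find the preimage of 32. The inverse of x ↦ x^39 on (ℤ/41ℤ)^× is x ↦ x^39, because 39·39 = 1521 = 38·40 + 1 ≡ 1 (mod 40) and x^{40} = 1 for x ≠ 0 (Fermat). So h⁻¹(32) = 32^39 mod 41.
Repeated squaring mod 41: 32^1 ≡ 32, 32^2 ≡ 32² = 1024 ≡ 40, 32^4 ≡ 40² = 1600 ≡ 1, 32^8 ≡ 1² = 1, 32^16 ≡ 1² = 1, 32^32 ≡ 1² = 1. Since 39 = 32 + 4 + 2 + 1, 32^39 ≡ 1·1·40·32: 1·1 = 1, then 1·40 = 40, then 40·32 = 1280 ≡ 9. So 32^39 ≡ 9 (mod 41).
Hence h⁻¹(32) = 9.

9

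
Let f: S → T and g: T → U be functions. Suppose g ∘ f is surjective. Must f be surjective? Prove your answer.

not surjective

No. Take S = {0}, T = {0, 1}, U = {0}, f(a) = 0 for every a ∈ S, and g(b) = 0 for every b ∈ T.
Then g ∘ f is surjective onto {0}, but 1 ∈ T has no preimage under f, so f is not surjective.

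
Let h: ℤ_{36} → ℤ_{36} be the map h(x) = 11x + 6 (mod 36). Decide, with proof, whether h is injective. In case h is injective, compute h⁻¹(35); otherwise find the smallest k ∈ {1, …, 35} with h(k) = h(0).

19

Recall: h is injective when h(s) = h(t) forces s = t.
If h(s) = h(t), then 11s ≡ 11t (mod 36). Because gcd(11, 36) = 1, we may cancel 11 to get s ≡ t (mod 36).
Thus h is injective.
We now compute 11⁻¹ mod 36 explicitly. Euclid's algorithm: 36 = 3·11 + 3, 11 = 3·3 + 2, 3 = 1·2 + 1; back-substituting gives 1 = 23·11 − 7·36, so 11⁻¹ ≡ 23 (mod 36).
Since h is injective, we find h⁻¹(35): we need 11x ≡ 35 − 6 ≡ 29 (mod 36). Using 11⁻¹ = 23: x ≡ 23·29 = 667 = 18·36 + 19, so x = 19.
Check: h(19) = 11·19 + 6 = 215 = 5·36 + 35 ≡ 35 (mod 36).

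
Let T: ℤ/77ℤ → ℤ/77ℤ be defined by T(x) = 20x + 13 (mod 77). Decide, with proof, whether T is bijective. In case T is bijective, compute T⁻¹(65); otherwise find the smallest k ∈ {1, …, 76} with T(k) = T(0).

If T(u) = T(v), then 20u ≡ 20v (mod 77). Because gcd(20, 77) = 1, we may cancel 20 to get u ≡ v (mod 77).
We now compute 20⁻¹ mod 77 explicitly. Euclid's algorithm: 77 = 3·20 + 17, 20 = 1·17 + 3, 17 = 5·3 + 2, 3 = 1·2 + 1; back-substituting gives 1 = 27·20 − 7·77, so 20⁻¹ ≡ 27 (mod 77).
For any y ∈ ℤ/77ℤ, x = 27(y − 13) mod 77 satisfies T(x) = 20·27(y − 13) + 13 ≡ y (since 20·27 ≡ 1 mod 77). So every y has a preimage.
Hence T is bijective.
Since T is bijective, we find T⁻¹(65): we need 20x ≡ 65 − 13 ≡ 52 (mod 77). Using 20⁻¹ = 27: x ≡ 27·52 = 1404 = 18·77 + 18, so x = 18.
Check: T(18) = 20·18 + 13 = 373 = 4·77 + 65 ≡ 65 (mod 77).

18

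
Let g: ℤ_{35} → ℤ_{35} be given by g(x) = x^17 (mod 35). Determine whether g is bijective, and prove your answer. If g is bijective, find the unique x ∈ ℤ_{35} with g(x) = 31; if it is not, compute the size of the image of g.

26

Computing x^17 mod 35 for each x (by repeated squaring, reducing mod 35 at every step), the values g(0), g(1), …, g(34) are: 0, 1, 32, 33, 9, 10, 6, 7, 8, 4, 5, 16, 17, 13, 14, 15, 11, 12, 23, 24, 20, 21, 22, 18, 19, 30, 31, 27, 28, 29, 25, 26, 2, 3, 34.
Every element of ℤ_{35} appears exactly once in this list, so g is a bijection, and in particular bijective.
Since g is bijective, we read off the preimage of 31 from the same table: g(26) = 31, so g⁻¹(31) = 26.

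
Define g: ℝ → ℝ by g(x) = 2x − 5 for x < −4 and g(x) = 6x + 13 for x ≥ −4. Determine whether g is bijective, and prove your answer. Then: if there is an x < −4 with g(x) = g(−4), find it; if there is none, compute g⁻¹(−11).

-4

Both pieces are strictly increasing (slopes 2 and 6), so each is injective on its own interval.
The left piece maps (−∞, −4) onto (−∞, −13); the right piece maps [−4, ∞) onto [−11, ∞).
The images leave a gap (−13 has no preimage), so g is not surjective, hence not bijective.
Because the two images are disjoint, no x < −4 has g(x) = g(−4), so we compute g⁻¹(−11): −11 lies in [−11, ∞), so solve 6x + 13 = −11: x = (−11 − 13)/6 = −4.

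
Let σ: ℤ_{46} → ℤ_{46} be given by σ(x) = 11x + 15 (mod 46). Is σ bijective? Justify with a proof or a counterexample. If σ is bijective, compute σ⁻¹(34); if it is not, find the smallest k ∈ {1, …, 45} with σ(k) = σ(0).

31

Recall: σ is injective when σ(x_1) = σ(x_2) forces x_1 = x_2.
If σ(x_1) = σ(x_2), then 11x_1 ≡ 11x_2 (mod 46). Because gcd(11, 46) = 1, we may cancel 11 to get x_1 ≡ x_2 (mod 46).
We now compute 11⁻¹ mod 46 explicitly. Euclid's algorithm: 46 = 4·11 + 2, 11 = 5·2 + 1; back-substituting gives 1 = 21·11 − 5·46, so 11⁻¹ ≡ 21 (mod 46).
Then y ↦ 21(y − 15) is a two-sided inverse to σ, so every y ∈ ℤ_{46} has a preimage.
Hence σ is bijective.
Since σ is bijective, we find σ⁻¹(34): we need 11x ≡ 34 − 15 ≡ 19 (mod 46). Using 11⁻¹ = 21: x ≡ 21·19 = 399 = 8·46 + 31, so x = 31.
Check: σ(31) = 11·31 + 15 = 356 = 7·46 + 34 ≡ 34 (mod 46).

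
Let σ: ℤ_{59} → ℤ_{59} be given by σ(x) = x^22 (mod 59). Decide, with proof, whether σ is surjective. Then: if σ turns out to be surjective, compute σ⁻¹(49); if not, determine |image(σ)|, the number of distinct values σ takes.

30

σ(29): Repeated squaring mod 59: 29^1 ≡ 29, 29^2 ≡ 29² = 841 ≡ 15, 29^4 ≡ 15² = 225 ≡ 48, 29^8 ≡ 48² = 2304 ≡ 3, 29^16 ≡ 3² = 9. Since 22 = 16 + 4 + 2, 29^22 ≡ 9·48·15: 9·48 = 432 ≡ 19, then 19·15 = 285 ≡ 49. So 29^22 ≡ 49 (mod 59).
σ(30): Repeated squaring mod 59: 30^1 ≡ 30, 30^2 ≡ 30² = 900 ≡ 15, 30^4 ≡ 15² = 225 ≡ 48, 30^8 ≡ 48² = 2304 ≡ 3, 30^16 ≡ 3² = 9. Since 22 = 16 + 4 + 2, 30^22 ≡ 9·48·15: 9·48 = 432 ≡ 19, then 19·15 = 285 ≡ 49. So 30^22 ≡ 49 (mod 59).
So σ(29) = σ(30) = 49 while 29 ≠ 30, thus σ is not injective.
A non-injective map from the 59-element set ℤ_{59} to itself takes at most 58 distinct values, so it cannot be surjective. Thus σ is not surjective.
Since σ is not surjective, we determine |image(σ)|. Computing x^22 mod 59 for each x (by repeated squaring, reducing mod 59 at every step), the values σ(0), σ(1), …, σ(58) are: 0, 1, 53, 15, 36, 46, 28, 45, 20, 48, 19, 29, 9, 16, 25, 41, 57, 21, 7, 35, 4, 26, 3, 17, 5, 51, 22, 12, 27, 49, 49, 27, 12, 22, 51, 5, 17, 3, 26, 4, 35, 7, 21, 57, 41, 25, 16, 9, 29, 19, 48, 20, 45, 28, 46, 36, 15, 53, 1.
The distinct values are {0, 1, 3, 4, 5, 7, 9, 12, 15, 16, 17, 19, 20, 21, 22, 25, 26, 27, 28, 29, 35, 36, 41, 45, 46, 48, 49, 51, 53, 57}; there are 30 of them.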